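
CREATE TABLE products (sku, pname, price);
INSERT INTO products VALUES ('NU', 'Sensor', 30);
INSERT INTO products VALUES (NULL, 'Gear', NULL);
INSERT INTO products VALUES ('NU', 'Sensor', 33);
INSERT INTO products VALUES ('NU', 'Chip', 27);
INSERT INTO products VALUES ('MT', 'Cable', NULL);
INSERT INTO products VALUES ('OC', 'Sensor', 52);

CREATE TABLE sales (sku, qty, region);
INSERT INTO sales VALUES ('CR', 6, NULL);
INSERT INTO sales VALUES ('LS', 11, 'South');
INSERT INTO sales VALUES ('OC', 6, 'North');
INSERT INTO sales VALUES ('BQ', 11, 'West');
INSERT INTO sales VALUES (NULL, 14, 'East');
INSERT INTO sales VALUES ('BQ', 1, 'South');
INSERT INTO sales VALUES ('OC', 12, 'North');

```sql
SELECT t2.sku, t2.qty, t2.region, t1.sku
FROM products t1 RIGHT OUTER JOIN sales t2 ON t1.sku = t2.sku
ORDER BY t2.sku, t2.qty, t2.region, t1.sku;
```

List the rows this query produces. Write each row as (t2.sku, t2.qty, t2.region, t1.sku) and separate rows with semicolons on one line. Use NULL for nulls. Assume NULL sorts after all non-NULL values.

(BQ, 1, South, NULL); (BQ, 11, West, NULL); (CR, 6, NULL, NULL); (LS, 11, South, NULL); (OC, 6, North, OC); (OC, 12, North, OC); (NULL, 14, East, NULL)

RIGHT JOIN keeps every row from `sales`; unmatched rows get NULL for `products`'s columns.
Matching on t1.sku = t2.sku. A NULL in a compared column never satisfies the condition.
- sku=NU: no matching t2 row.
- sku=NULL: no matching t2 row.
- sku=NU: no matching t2 row.
- sku=NU: no matching t2 row.
- sku=MT: no matching t2 row.
- sku=OC: 2 matching t2 row(s), so 2 row(s) emitted.
- 5 row(s) from t2 found no t1 partner → padded with NULL.
After projecting and ordering:
t2.sku | t2.qty | t2.region | t1.sku
BQ | 1 | South | NULL
BQ | 11 | West | NULL
CR | 6 | NULL | NULL
LS | 11 | South | NULL
OC | 6 | North | OC
OC | 12 | North | OC
NULL | 14 | East | NULL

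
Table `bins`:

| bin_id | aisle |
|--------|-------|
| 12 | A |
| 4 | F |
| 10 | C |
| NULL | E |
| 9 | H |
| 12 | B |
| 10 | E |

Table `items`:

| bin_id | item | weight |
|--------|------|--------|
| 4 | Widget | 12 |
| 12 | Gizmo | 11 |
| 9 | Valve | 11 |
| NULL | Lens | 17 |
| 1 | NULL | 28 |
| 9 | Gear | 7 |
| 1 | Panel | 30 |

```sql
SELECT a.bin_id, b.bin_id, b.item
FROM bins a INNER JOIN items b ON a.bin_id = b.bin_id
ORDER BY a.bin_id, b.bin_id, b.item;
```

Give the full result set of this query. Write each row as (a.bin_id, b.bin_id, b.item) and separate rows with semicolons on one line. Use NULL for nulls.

(4, 4, Widget); (9, 9, Gear); (9, 9, Valve); (12, 12, Gizmo); (12, 12, Gizmo)

INNER JOIN keeps only pairs where the ON condition holds.
Matching on a.bin_id = b.bin_id. A NULL in a compared column never satisfies the condition.
- bin_id=12: 1 matching b row(s), so 1 row(s) emitted.
- bin_id=4: 1 matching b row(s), so 1 row(s) emitted.
- bin_id=10: no matching b row, dropped.
- bin_id=NULL: no matching b row, dropped.
- bin_id=9: 2 matching b row(s), so 2 row(s) emitted.
- bin_id=12: 1 matching b row(s), so 1 row(s) emitted.
- bin_id=10: no matching b row, dropped.
After projecting and ordering:
a.bin_id | b.bin_id | b.item
4 | 4 | Widget
9 | 9 | Gear
9 | 9 | Valve
12 | 12 | Gizmo
12 | 12 | Gizmo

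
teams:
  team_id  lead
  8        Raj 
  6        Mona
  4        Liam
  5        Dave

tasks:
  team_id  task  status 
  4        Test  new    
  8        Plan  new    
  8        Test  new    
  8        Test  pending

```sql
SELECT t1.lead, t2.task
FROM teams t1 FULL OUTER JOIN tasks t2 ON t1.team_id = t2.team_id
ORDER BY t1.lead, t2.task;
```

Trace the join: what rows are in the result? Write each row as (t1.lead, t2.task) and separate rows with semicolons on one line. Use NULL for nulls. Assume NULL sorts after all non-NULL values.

(Dave, NULL); (Liam, Test); (Mona, NULL); (Raj, Plan); (Raj, Test); (Raj, Test)

FULL OUTER JOIN keeps every row from both sides; unmatched rows get NULL for the other side's columns.
Matching on t1.team_id = t2.team_id.
Matched pairs: 4; unmatched t1 rows kept: 2; unmatched t2 rows kept: 0.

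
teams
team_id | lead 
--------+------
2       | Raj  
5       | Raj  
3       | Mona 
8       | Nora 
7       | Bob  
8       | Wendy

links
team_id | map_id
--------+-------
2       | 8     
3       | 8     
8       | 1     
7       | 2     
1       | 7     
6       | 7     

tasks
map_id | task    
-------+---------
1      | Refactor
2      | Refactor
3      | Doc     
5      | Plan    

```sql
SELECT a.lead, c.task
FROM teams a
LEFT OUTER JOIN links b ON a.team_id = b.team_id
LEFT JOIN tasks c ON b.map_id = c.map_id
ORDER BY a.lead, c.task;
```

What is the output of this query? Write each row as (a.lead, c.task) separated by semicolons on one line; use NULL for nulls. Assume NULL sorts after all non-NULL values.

Step 1 — a LEFT JOIN b on team_id → 6 row(s).
Then LEFT JOIN `tasks c` on map_id: each of those 6 rows is kept; rows whose b.map_id has no match in c get NULL for c's columns.

(Bob, Refactor); (Mona, NULL); (Nora, Refactor); (Raj, NULL); (Raj, NULL); (Wendy, Refactor)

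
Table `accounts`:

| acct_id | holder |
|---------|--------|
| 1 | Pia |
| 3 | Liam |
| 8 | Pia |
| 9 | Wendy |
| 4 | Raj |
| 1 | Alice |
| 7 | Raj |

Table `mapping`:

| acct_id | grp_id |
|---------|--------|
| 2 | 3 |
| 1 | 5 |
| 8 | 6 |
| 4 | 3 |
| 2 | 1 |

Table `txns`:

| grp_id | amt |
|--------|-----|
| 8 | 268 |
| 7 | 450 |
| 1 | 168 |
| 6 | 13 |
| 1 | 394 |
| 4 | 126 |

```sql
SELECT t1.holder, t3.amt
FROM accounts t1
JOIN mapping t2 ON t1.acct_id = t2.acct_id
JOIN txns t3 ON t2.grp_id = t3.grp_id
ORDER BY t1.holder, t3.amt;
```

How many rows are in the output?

1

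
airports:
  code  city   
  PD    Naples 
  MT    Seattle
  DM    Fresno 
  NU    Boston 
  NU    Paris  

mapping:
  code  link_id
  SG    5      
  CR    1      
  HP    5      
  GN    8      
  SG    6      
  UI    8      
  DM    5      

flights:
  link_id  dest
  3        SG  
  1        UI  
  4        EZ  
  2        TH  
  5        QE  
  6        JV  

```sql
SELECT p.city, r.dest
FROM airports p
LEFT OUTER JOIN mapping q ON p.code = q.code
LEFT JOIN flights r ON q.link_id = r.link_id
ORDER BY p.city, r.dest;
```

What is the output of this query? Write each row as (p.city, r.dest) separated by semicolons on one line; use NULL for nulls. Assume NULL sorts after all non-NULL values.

(Boston, NULL); (Fresno, QE); (Naples, NULL); (Paris, NULL); (Seattle, NULL)

Step 1 — p LEFT JOIN q on code → 5 row(s).
Then LEFT JOIN `flights r` on link_id: each of those 5 rows is kept; rows whose q.link_id has no match in r get NULL for r's columns.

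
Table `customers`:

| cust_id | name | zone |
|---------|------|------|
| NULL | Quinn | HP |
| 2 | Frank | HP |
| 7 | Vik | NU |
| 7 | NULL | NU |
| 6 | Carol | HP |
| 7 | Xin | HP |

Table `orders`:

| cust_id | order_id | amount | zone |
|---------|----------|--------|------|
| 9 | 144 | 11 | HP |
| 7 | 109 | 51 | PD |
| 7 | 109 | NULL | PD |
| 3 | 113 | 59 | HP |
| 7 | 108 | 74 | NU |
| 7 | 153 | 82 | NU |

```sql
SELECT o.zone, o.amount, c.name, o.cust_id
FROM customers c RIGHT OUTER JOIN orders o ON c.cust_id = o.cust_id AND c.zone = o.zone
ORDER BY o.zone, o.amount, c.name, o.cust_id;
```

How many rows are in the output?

RIGHT JOIN keeps every row from `orders`; unmatched rows get NULL for `customers`'s columns.
Matching on c.cust_id = o.cust_id AND c.zone = o.zone. A NULL in a compared column never satisfies the condition.
- c (cust_id=NULL, zone=HP) has no partner in o.
- c (cust_id=2, zone=HP) has no partner in o.
- c (cust_id=7, zone=NU) pairs with 2 row(s) of o.
- c (cust_id=7, zone=NU) pairs with 2 row(s) of o.
- c (cust_id=6, zone=HP) has no partner in o.
- c (cust_id=7, zone=HP) has no partner in o.
- plus 4 unmatched o row(s), each kept with NULL c columns.
Total: 4 matched + 4 padded = 8 rows.

8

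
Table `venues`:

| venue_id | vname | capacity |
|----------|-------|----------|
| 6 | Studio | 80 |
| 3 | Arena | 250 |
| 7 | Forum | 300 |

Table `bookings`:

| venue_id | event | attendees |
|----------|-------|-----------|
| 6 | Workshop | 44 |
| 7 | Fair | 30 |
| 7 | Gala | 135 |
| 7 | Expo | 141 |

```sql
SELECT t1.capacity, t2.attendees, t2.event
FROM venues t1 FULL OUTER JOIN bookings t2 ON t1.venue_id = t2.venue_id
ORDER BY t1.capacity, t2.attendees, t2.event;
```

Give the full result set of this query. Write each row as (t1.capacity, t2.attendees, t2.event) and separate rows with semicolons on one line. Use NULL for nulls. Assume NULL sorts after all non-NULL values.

FULL OUTER JOIN keeps every row from both sides; unmatched rows get NULL for the other side's columns.
Matching on t1.venue_id = t2.venue_id.
- t1 row (venue_id=6): matches 1 t2 row(s) → 1 output row(s).
- t1 row (venue_id=3): no match → kept, t2 columns NULL.
- t1 row (venue_id=7): matches 3 t2 row(s) → 3 output row(s).
After projecting and ordering:
t1.capacity | t2.attendees | t2.event
80 | 44 | Workshop
250 | NULL | NULL
300 | 30 | Fair
300 | 135 | Gala
300 | 141 | Expo

(80, 44, Workshop); (250, NULL, NULL); (300, 30, Fair); (300, 135, Gala); (300, 141, Expo)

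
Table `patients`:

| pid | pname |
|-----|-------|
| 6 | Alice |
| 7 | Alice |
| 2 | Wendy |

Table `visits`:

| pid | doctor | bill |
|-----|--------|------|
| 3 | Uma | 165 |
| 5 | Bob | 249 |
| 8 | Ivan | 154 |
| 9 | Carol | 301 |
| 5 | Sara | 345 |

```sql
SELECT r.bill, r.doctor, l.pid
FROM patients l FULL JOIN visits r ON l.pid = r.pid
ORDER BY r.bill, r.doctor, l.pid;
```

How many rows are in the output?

8

FULL OUTER JOIN keeps every row from both sides; unmatched rows get NULL for the other side's columns.
Matching on l.pid = r.pid.
Matched pairs: 0; unmatched l rows kept: 3; unmatched r rows kept: 5.
Total: 0 matched + 8 padded = 8 rows.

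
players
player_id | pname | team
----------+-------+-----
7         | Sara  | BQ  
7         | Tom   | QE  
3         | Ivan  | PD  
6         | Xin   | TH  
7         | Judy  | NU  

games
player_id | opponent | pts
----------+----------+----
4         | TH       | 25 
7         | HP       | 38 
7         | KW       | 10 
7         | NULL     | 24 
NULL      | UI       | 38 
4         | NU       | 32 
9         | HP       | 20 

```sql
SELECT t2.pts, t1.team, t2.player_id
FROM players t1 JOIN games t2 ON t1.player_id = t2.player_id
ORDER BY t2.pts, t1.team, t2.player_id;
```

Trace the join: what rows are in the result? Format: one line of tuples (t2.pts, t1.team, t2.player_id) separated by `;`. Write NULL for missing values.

(10, BQ, 7); (10, NU, 7); (10, QE, 7); (24, BQ, 7); (24, NU, 7); (24, QE, 7); (38, BQ, 7); (38, NU, 7); (38, QE, 7)

INNER JOIN keeps only pairs where the ON condition holds.
Matching on t1.player_id = t2.player_id. A NULL in a compared column never satisfies the condition.
- t1 (player_id=7) pairs with 3 row(s) of t2.
- t1 (player_id=7) pairs with 3 row(s) of t2.
- t1 (player_id=3) has no partner → excluded.
- t1 (player_id=6) has no partner → excluded.
- t1 (player_id=7) pairs with 3 row(s) of t2.
After projecting and ordering:
t2.pts | t1.team | t2.player_id
10 | BQ | 7
10 | NU | 7
10 | QE | 7
24 | BQ | 7
24 | NU | 7
24 | QE | 7
38 | BQ | 7
38 | NU | 7
38 | QE | 7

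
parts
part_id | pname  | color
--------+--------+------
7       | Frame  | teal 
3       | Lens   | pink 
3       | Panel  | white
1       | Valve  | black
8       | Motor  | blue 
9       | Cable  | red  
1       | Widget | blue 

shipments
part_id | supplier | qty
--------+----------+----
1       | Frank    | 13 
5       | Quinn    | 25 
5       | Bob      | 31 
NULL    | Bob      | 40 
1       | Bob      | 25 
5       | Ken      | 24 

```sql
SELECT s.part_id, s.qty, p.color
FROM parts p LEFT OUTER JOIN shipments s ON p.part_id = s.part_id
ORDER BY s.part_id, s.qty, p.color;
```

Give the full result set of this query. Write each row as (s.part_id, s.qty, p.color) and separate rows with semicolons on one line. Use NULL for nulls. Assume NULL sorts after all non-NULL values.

(1, 13, black); (1, 13, blue); (1, 25, black); (1, 25, blue); (NULL, NULL, blue); (NULL, NULL, pink); (NULL, NULL, red); (NULL, NULL, teal); (NULL, NULL, white)

LEFT JOIN keeps every row from `parts`; unmatched rows get NULL for `shipments`'s columns.
Matching on p.part_id = s.part_id. A NULL in a compared column never satisfies the condition.
- p (part_id=7) has no partner → padded with NULL.
- p (part_id=3) has no partner → padded with NULL.
- p (part_id=3) has no partner → padded with NULL.
- p (part_id=1) pairs with 2 row(s) of s.
- p (part_id=8) has no partner → padded with NULL.
- p (part_id=9) has no partner → padded with NULL.
- p (part_id=1) pairs with 2 row(s) of s.
After projecting and ordering:
s.part_id | s.qty | p.color
1 | 13 | black
1 | 13 | blue
1 | 25 | black
1 | 25 | blue
NULL | NULL | blue
NULL | NULL | pink
NULL | NULL | red
NULL | NULL | teal
NULL | NULL | white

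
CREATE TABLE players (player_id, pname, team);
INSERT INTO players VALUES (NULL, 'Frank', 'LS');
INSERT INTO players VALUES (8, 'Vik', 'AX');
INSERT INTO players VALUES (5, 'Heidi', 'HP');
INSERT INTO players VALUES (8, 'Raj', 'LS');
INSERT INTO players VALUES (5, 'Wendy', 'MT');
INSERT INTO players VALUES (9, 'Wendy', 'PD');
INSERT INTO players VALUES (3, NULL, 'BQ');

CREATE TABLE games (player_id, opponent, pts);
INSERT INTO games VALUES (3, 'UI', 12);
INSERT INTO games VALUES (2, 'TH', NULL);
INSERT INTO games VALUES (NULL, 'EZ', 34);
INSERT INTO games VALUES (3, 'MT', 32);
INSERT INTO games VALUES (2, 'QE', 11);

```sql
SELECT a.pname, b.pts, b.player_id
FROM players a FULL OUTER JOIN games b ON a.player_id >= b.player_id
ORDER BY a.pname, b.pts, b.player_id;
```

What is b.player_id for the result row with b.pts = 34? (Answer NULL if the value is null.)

NULL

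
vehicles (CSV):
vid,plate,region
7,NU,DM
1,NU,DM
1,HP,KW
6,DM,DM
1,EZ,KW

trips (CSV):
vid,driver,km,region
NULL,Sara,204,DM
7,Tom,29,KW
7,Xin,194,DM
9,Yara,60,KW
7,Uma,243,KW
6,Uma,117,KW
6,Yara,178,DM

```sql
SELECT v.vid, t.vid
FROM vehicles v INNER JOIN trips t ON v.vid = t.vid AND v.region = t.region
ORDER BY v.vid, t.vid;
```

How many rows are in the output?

INNER JOIN keeps only pairs where the ON condition holds.
Matching on v.vid = t.vid AND v.region = t.region. A NULL in a compared column never satisfies the condition.
Matched pairs: 2.
Total: 2 rows.

2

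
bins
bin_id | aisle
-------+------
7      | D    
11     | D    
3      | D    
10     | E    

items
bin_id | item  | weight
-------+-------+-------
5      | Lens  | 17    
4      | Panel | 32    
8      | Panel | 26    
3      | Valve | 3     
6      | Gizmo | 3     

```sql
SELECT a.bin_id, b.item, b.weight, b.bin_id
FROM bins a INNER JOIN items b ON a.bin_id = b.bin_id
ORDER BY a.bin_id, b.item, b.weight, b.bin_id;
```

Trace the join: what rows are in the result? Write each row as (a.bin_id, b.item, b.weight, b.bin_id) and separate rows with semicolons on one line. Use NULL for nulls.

(3, Valve, 3, 3)

INNER JOIN keeps only pairs where the ON condition holds.
Matching on a.bin_id = b.bin_id.
Matched pairs: 1.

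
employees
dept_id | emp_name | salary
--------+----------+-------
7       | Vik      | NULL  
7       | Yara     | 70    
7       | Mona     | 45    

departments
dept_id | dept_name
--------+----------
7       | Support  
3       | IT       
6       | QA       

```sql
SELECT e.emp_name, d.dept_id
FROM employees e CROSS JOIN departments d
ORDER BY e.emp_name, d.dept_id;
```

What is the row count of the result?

CROSS JOIN pairs every row of `employees` with every row of `departments`: 3 × 3 = 9 rows.

9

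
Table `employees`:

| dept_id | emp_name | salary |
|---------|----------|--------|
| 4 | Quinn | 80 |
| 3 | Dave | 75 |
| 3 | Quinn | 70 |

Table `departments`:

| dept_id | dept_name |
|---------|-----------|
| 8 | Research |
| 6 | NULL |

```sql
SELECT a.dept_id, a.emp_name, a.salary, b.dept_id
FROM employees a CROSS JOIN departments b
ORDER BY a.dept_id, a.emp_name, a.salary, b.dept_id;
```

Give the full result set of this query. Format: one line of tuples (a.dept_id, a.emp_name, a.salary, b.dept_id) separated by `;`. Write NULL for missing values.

CROSS JOIN pairs every row of `employees` with every row of `departments`: 3 × 2 = 6 rows.

(3, Dave, 75, 6); (3, Dave, 75, 8); (3, Quinn, 70, 6); (3, Quinn, 70, 8); (4, Quinn, 80, 6); (4, Quinn, 80, 8)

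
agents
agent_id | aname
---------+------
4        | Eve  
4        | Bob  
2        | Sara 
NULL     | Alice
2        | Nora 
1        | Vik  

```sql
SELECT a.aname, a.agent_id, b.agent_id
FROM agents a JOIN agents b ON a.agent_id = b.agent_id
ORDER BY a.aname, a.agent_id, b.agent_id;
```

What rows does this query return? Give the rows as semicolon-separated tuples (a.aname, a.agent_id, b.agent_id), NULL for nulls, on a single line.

INNER JOIN keeps only pairs where the ON condition holds.
Matching on a.agent_id = b.agent_id. A NULL in a compared column never satisfies the condition.
- a[0] agent_id=4 → 2 match(es) in b → 2 row(s).
- a[1] agent_id=4 → 2 match(es) in b → 2 row(s).
- a[2] agent_id=2 → 2 match(es) in b → 2 row(s).
- a[3] agent_id=NULL → no match; dropped.
- a[4] agent_id=2 → 2 match(es) in b → 2 row(s).
- a[5] agent_id=1 → 1 match(es) in b → 1 row(s).
After projecting and ordering:
a.aname | a.agent_id | b.agent_id
Bob | 4 | 4
Bob | 4 | 4
Eve | 4 | 4
Eve | 4 | 4
Nora | 2 | 2
Nora | 2 | 2
Sara | 2 | 2
Sara | 2 | 2
Vik | 1 | 1

(Bob, 4, 4); (Bob, 4, 4); (Eve, 4, 4); (Eve, 4, 4); (Nora, 2, 2); (Nora, 2, 2); (Sara, 2, 2); (Sara, 2, 2); (Vik, 1, 1)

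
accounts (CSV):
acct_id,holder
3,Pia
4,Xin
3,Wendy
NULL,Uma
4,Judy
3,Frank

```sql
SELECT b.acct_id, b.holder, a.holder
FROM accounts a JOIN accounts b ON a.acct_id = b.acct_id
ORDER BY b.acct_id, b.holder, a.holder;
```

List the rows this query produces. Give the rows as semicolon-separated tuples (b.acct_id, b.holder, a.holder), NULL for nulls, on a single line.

INNER JOIN keeps only pairs where the ON condition holds.
Matching on a.acct_id = b.acct_id. A NULL in a compared column never satisfies the condition.
Matched pairs: 13.

(3, Frank, Frank); (3, Frank, Pia); (3, Frank, Wendy); (3, Pia, Frank); (3, Pia, Pia); (3, Pia, Wendy); (3, Wendy, Frank); (3, Wendy, Pia); (3, Wendy, Wendy); (4, Judy, Judy); (4, Judy, Xin); (4, Xin, Judy); (4, Xin, Xin)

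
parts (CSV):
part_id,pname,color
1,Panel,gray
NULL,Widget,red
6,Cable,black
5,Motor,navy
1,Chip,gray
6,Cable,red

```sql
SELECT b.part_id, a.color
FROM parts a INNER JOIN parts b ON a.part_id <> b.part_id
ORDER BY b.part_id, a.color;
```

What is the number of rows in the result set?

INNER JOIN keeps only pairs where the ON condition holds.
Matching on a.part_id <> b.part_id. A NULL in a compared column never satisfies the condition.
Matched pairs: 16.
Total: 16 rows.

16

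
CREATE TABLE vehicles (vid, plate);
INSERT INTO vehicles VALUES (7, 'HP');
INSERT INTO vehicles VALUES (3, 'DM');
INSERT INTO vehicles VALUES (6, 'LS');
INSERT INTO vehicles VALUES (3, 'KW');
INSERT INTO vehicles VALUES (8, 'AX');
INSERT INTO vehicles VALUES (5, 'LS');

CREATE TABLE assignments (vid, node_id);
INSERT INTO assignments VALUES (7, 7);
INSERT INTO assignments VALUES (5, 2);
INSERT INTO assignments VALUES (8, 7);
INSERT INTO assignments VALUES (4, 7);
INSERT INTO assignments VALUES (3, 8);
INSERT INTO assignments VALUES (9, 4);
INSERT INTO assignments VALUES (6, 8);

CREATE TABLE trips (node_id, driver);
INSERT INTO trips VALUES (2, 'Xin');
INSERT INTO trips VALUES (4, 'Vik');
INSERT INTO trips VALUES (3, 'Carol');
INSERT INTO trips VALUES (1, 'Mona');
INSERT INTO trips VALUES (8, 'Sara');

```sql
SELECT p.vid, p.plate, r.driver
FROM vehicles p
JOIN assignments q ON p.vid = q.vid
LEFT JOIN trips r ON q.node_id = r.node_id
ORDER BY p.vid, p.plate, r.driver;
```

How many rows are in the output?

6

Step 1 — p INNER JOIN q on vid → 6 row(s).
Then LEFT JOIN `trips r` on node_id: each of those 6 rows is kept; rows whose q.node_id has no match in r get NULL for r's columns.
Result: 6 row(s).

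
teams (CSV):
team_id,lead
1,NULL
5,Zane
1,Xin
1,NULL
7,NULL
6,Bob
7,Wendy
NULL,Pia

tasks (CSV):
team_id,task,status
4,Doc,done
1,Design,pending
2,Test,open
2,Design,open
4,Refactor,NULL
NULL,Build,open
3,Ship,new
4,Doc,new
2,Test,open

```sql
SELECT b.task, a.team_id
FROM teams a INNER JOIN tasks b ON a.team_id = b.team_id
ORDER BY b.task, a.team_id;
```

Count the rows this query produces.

INNER JOIN keeps only pairs where the ON condition holds.
Matching on a.team_id = b.team_id. A NULL in a compared column never satisfies the condition.
- a (team_id=1) pairs with 1 row(s) of b.
- a (team_id=5) has no partner → excluded.
- a (team_id=1) pairs with 1 row(s) of b.
- a (team_id=1) pairs with 1 row(s) of b.
- a (team_id=7) has no partner → excluded.
- a (team_id=6) has no partner → excluded.
- a (team_id=7) has no partner → excluded.
- a (team_id=NULL) has no partner → excluded.
Total: 3 rows.

3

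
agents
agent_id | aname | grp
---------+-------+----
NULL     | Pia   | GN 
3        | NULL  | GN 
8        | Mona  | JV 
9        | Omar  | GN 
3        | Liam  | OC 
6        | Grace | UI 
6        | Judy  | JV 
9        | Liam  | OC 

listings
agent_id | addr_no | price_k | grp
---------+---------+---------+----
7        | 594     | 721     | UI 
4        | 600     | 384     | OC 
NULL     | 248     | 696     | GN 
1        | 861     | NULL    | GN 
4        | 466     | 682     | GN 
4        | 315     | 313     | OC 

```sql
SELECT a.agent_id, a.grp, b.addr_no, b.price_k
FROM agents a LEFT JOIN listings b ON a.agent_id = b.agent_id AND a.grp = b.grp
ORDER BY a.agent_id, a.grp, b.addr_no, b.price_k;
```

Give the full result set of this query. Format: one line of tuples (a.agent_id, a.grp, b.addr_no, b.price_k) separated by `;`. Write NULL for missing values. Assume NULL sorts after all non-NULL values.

LEFT JOIN keeps every row from `agents`; unmatched rows get NULL for `listings`'s columns.
Matching on a.agent_id = b.agent_id AND a.grp = b.grp. A NULL in a compared column never satisfies the condition.
Matched pairs: 0; unmatched a rows kept: 8.

(3, GN, NULL, NULL); (3, OC, NULL, NULL); (6, JV, NULL, NULL); (6, UI, NULL, NULL); (8, JV, NULL, NULL); (9, GN, NULL, NULL); (9, OC, NULL, NULL); (NULL, GN, NULL, NULL)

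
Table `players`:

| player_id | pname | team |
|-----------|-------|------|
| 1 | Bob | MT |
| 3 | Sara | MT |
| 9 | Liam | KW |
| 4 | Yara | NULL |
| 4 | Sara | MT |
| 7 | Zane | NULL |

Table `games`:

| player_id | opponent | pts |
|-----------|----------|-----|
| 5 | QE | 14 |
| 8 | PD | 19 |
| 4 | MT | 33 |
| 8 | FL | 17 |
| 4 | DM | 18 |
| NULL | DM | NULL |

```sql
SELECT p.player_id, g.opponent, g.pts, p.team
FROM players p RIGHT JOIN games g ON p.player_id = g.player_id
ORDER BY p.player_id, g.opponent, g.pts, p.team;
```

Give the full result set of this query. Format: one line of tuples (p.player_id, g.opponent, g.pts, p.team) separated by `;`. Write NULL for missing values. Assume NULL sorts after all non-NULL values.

RIGHT JOIN keeps every row from `games`; unmatched rows get NULL for `players`'s columns.
Matching on p.player_id = g.player_id. A NULL in a compared column never satisfies the condition.
- p[0] player_id=1 → no match.
- p[1] player_id=3 → no match.
- p[2] player_id=9 → no match.
- p[3] player_id=4 → 2 match(es) in g → 2 row(s).
- p[4] player_id=4 → 2 match(es) in g → 2 row(s).
- p[5] player_id=7 → no match.
- 4 g row(s) had no p match → kept, p columns NULL.
After projecting and ordering:
p.player_id | g.opponent | g.pts | p.team
4 | DM | 18 | MT
4 | DM | 18 | NULL
4 | MT | 33 | MT
4 | MT | 33 | NULL
NULL | DM | NULL | NULL
NULL | FL | 17 | NULL
NULL | PD | 19 | NULL
NULL | QE | 14 | NULL

(4, DM, 18, MT); (4, DM, 18, NULL); (4, MT, 33, MT); (4, MT, 33, NULL); (NULL, DM, NULL, NULL); (NULL, FL, 17, NULL); (NULL, PD, 19, NULL); (NULL, QE, 14, NULL)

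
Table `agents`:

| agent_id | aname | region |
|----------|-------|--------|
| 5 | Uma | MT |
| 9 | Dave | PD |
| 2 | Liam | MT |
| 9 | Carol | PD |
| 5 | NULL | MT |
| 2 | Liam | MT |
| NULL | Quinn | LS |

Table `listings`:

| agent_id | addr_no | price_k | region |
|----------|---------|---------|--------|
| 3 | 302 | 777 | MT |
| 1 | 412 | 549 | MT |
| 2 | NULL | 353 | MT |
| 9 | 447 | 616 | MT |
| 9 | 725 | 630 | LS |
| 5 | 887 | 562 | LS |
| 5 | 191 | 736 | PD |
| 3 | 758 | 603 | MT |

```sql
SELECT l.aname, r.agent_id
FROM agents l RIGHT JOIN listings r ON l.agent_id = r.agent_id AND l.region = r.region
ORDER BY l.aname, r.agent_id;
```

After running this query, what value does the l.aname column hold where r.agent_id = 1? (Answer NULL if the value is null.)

NULL

RIGHT JOIN keeps every row from `listings`; unmatched rows get NULL for `agents`'s columns.
Matching on l.agent_id = r.agent_id AND l.region = r.region. A NULL in a compared column never satisfies the condition.
- l[0] agent_id=5, region=MT → no match.
- l[1] agent_id=9, region=PD → no match.
- l[2] agent_id=2, region=MT → 1 match(es) in r → 1 row(s).
- l[3] agent_id=9, region=PD → no match.
- l[4] agent_id=5, region=MT → no match.
- l[5] agent_id=2, region=MT → 1 match(es) in r → 1 row(s).
- l[6] agent_id=NULL, region=LS → no match.
- plus 7 unmatched r row(s), each kept with NULL l columns.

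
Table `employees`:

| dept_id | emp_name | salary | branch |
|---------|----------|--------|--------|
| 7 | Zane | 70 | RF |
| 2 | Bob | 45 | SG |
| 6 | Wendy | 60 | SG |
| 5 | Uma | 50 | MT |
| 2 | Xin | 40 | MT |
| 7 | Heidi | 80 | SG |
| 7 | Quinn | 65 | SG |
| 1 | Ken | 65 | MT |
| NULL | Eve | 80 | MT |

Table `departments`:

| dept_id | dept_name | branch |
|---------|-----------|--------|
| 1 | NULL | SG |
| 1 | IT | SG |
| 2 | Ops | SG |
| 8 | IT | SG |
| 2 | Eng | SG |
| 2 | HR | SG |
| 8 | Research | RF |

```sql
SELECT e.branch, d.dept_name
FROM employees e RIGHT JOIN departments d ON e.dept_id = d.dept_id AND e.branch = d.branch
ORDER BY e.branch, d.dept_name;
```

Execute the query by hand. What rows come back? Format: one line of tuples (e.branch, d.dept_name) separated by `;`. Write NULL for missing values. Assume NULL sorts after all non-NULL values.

(SG, Eng); (SG, HR); (SG, Ops); (NULL, IT); (NULL, IT); (NULL, Research); (NULL, NULL)

RIGHT JOIN keeps every row from `departments`; unmatched rows get NULL for `employees`'s columns.
Matching on e.dept_id = d.dept_id AND e.branch = d.branch. A NULL in a compared column never satisfies the condition.
- e (dept_id=7, branch=RF) has no partner in d.
- e (dept_id=2, branch=SG) pairs with 3 row(s) of d.
- e (dept_id=6, branch=SG) has no partner in d.
- e (dept_id=5, branch=MT) has no partner in d.
- e (dept_id=2, branch=MT) has no partner in d.
- e (dept_id=7, branch=SG) has no partner in d.
- e (dept_id=7, branch=SG) has no partner in d.
- e (dept_id=1, branch=MT) has no partner in d.
- e (dept_id=NULL, branch=MT) has no partner in d.
- 4 row(s) from d found no e partner → padded with NULL.
After projecting and ordering:
e.branch | d.dept_name
SG | Eng
SG | HR
SG | Ops
NULL | IT
NULL | IT
NULL | Research
NULL | NULL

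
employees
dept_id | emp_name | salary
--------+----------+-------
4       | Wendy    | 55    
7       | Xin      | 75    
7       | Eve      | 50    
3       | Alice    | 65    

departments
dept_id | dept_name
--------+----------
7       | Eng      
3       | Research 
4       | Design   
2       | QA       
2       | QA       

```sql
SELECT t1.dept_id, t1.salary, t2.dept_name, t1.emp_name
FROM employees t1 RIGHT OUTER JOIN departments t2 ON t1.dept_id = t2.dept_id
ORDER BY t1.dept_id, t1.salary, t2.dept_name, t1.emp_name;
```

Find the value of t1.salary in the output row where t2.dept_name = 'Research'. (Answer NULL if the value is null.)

65

RIGHT JOIN keeps every row from `departments`; unmatched rows get NULL for `employees`'s columns.
Matching on t1.dept_id = t2.dept_id.
- t1[0] dept_id=4 → 1 match(es) in t2 → 1 row(s).
- t1[1] dept_id=7 → 1 match(es) in t2 → 1 row(s).
- t1[2] dept_id=7 → 1 match(es) in t2 → 1 row(s).
- t1[3] dept_id=3 → 1 match(es) in t2 → 1 row(s).
- 2 t2 row(s) had no t1 match → kept, t1 columns NULL.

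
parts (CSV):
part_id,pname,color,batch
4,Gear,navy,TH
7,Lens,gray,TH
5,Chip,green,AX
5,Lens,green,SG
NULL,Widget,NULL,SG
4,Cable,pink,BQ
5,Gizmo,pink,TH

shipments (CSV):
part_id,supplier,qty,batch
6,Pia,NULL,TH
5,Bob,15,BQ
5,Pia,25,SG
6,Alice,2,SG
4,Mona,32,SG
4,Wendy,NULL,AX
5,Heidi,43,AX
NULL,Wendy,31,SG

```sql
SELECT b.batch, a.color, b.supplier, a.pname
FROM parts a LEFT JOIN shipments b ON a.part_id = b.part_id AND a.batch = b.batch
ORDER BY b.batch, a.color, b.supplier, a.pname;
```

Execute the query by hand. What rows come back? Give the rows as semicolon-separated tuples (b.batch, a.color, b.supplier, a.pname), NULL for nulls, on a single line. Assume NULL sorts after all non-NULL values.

LEFT JOIN keeps every row from `parts`; unmatched rows get NULL for `shipments`'s columns.
Matching on a.part_id = b.part_id AND a.batch = b.batch. A NULL in a compared column never satisfies the condition.
- a (part_id=4, batch=TH) has no partner → padded with NULL.
- a (part_id=7, batch=TH) has no partner → padded with NULL.
- a (part_id=5, batch=AX) pairs with 1 row(s) of b.
- a (part_id=5, batch=SG) pairs with 1 row(s) of b.
- a (part_id=NULL, batch=SG) has no partner → padded with NULL.
- a (part_id=4, batch=BQ) has no partner → padded with NULL.
- a (part_id=5, batch=TH) has no partner → padded with NULL.
After projecting and ordering:
b.batch | a.color | b.supplier | a.pname
AX | green | Heidi | Chip
SG | green | Pia | Lens
NULL | gray | NULL | Lens
NULL | navy | NULL | Gear
NULL | pink | NULL | Cable
NULL | pink | NULL | Gizmo
NULL | NULL | NULL | Widget

(AX, green, Heidi, Chip); (SG, green, Pia, Lens); (NULL, gray, NULL, Lens); (NULL, navy, NULL, Gear); (NULL, pink, NULL, Cable); (NULL, pink, NULL, Gizmo); (NULL, NULL, NULL, Widget)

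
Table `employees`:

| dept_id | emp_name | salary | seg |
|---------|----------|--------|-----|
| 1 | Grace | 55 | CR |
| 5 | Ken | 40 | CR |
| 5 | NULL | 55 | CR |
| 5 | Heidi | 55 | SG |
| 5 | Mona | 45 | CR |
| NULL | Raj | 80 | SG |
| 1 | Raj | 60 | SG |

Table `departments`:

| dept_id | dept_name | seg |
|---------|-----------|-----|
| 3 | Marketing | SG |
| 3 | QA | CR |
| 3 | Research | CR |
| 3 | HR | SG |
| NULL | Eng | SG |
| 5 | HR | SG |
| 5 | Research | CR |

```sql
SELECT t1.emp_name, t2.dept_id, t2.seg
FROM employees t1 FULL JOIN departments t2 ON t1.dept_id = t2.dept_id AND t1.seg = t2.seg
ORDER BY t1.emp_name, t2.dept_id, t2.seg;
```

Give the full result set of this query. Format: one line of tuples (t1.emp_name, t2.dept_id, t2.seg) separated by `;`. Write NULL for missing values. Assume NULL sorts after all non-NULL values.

(Grace, NULL, NULL); (Heidi, 5, SG); (Ken, 5, CR); (Mona, 5, CR); (Raj, NULL, NULL); (Raj, NULL, NULL); (NULL, 3, CR); (NULL, 3, CR); (NULL, 3, SG); (NULL, 3, SG); (NULL, 5, CR); (NULL, NULL, SG)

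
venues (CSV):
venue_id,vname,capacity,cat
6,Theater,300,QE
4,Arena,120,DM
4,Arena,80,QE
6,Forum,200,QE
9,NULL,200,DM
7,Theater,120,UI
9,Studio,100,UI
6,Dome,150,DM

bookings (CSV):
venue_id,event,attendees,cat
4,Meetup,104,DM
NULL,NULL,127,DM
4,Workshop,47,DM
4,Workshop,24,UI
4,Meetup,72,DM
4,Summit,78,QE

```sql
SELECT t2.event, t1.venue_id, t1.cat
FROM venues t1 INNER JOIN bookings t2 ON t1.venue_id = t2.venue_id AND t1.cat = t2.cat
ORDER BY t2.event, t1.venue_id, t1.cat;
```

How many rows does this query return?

INNER JOIN keeps only pairs where the ON condition holds.
Matching on t1.venue_id = t2.venue_id AND t1.cat = t2.cat. A NULL in a compared column never satisfies the condition.
- t1 row (venue_id=6, cat=QE): no match → dropped.
- t1 row (venue_id=4, cat=DM): matches 3 t2 row(s) → 3 output row(s).
- t1 row (venue_id=4, cat=QE): matches 1 t2 row(s) → 1 output row(s).
- t1 row (venue_id=6, cat=QE): no match → dropped.
- t1 row (venue_id=9, cat=DM): no match → dropped.
- t1 row (venue_id=7, cat=UI): no match → dropped.
- t1 row (venue_id=9, cat=UI): no match → dropped.
- t1 row (venue_id=6, cat=DM): no match → dropped.
Total: 4 rows.

4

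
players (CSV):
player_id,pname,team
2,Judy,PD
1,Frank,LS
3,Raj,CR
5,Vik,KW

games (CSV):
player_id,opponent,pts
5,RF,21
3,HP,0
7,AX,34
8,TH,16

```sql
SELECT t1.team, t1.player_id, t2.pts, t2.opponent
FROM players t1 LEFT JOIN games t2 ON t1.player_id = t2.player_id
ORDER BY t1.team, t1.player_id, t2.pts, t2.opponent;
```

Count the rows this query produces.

LEFT JOIN keeps every row from `players`; unmatched rows get NULL for `games`'s columns.
Matching on t1.player_id = t2.player_id.
- t1 row (player_id=2): no match → kept, t2 columns NULL.
- t1 row (player_id=1): no match → kept, t2 columns NULL.
- t1 row (player_id=3): matches 1 t2 row(s) → 1 output row(s).
- t1 row (player_id=5): matches 1 t2 row(s) → 1 output row(s).
Total: 2 matched + 2 padded = 4 rows.

4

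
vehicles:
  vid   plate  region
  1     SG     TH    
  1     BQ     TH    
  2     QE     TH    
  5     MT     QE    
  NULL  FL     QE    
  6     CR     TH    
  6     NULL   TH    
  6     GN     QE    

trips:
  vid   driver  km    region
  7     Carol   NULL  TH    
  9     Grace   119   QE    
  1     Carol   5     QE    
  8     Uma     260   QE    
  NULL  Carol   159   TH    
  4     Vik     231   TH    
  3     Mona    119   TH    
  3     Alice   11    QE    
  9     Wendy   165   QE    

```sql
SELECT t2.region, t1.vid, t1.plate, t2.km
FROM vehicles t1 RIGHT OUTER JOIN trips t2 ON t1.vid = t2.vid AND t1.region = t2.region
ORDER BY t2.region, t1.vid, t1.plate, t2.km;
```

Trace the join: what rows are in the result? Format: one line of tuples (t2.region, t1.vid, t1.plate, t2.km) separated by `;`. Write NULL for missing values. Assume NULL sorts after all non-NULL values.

(QE, NULL, NULL, 5); (QE, NULL, NULL, 11); (QE, NULL, NULL, 119); (QE, NULL, NULL, 165); (QE, NULL, NULL, 260); (TH, NULL, NULL, 119); (TH, NULL, NULL, 159); (TH, NULL, NULL, 231); (TH, NULL, NULL, NULL)

RIGHT JOIN keeps every row from `trips`; unmatched rows get NULL for `vehicles`'s columns.
Matching on t1.vid = t2.vid AND t1.region = t2.region. A NULL in a compared column never satisfies the condition.
- t1[0] vid=1, region=TH → no match.
- t1[1] vid=1, region=TH → no match.
- t1[2] vid=2, region=TH → no match.
- t1[3] vid=5, region=QE → no match.
- t1[4] vid=NULL, region=QE → no match.
- t1[5] vid=6, region=TH → no match.
- t1[6] vid=6, region=TH → no match.
- t1[7] vid=6, region=QE → no match.
- 9 row(s) from t2 found no t1 partner → padded with NULL.
After projecting and ordering:
t2.region | t1.vid | t1.plate | t2.km
QE | NULL | NULL | 5
QE | NULL | NULL | 11
QE | NULL | NULL | 119
QE | NULL | NULL | 165
QE | NULL | NULL | 260
TH | NULL | NULL | 119
TH | NULL | NULL | 159
TH | NULL | NULL | 231
TH | NULL | NULL | NULL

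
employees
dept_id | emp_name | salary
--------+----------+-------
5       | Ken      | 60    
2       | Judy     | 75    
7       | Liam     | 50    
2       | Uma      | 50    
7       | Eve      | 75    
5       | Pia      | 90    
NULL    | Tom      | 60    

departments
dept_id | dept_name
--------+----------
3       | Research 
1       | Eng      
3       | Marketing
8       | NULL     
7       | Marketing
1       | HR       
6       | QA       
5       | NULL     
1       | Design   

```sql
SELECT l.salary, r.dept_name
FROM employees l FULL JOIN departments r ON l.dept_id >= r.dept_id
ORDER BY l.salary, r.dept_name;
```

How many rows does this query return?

36

FULL OUTER JOIN keeps every row from both sides; unmatched rows get NULL for the other side's columns.
Matching on l.dept_id >= r.dept_id. A NULL in a compared column never satisfies the condition.
Matched pairs: 34; unmatched l rows kept: 1; unmatched r rows kept: 1.
Total: 34 matched + 2 padded = 36 rows.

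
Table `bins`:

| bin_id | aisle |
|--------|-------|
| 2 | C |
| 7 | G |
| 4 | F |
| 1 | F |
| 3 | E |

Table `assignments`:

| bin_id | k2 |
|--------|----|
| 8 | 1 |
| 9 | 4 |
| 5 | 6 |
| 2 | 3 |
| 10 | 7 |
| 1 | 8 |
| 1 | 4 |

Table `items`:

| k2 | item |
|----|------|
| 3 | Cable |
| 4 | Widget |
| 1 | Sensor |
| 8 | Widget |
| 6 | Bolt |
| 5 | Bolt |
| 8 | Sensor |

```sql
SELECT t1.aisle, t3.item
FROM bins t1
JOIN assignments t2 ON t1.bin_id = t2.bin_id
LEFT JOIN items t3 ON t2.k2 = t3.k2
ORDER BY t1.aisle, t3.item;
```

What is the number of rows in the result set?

Step 1 — t1 INNER JOIN t2 on bin_id → 3 row(s).
Then LEFT JOIN `items t3` on k2: each of those 3 rows is kept; rows whose t2.k2 has no match in t3 get NULL for t3's columns.
Result: 4 row(s).

4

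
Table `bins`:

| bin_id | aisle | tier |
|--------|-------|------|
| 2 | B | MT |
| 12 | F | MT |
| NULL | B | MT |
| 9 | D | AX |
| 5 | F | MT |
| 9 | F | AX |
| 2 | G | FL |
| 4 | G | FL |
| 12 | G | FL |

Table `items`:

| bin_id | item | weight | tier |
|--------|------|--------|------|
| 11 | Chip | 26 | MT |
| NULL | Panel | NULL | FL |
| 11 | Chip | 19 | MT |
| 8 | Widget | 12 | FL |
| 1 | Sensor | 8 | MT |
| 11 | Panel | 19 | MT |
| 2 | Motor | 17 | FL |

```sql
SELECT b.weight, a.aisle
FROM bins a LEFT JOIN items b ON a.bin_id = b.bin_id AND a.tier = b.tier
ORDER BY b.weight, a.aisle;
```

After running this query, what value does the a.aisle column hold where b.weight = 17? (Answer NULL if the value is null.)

G

LEFT JOIN keeps every row from `bins`; unmatched rows get NULL for `items`'s columns.
Matching on a.bin_id = b.bin_id AND a.tier = b.tier. A NULL in a compared column never satisfies the condition.
- a[0] bin_id=2, tier=MT → no match; kept with NULLs on the b side.
- a[1] bin_id=12, tier=MT → no match; kept with NULLs on the b side.
- a[2] bin_id=NULL, tier=MT → no match; kept with NULLs on the b side.
- a[3] bin_id=9, tier=AX → no match; kept with NULLs on the b side.
- a[4] bin_id=5, tier=MT → no match; kept with NULLs on the b side.
- a[5] bin_id=9, tier=AX → no match; kept with NULLs on the b side.
- a[6] bin_id=2, tier=FL → 1 match(es) in b → 1 row(s).
- a[7] bin_id=4, tier=FL → no match; kept with NULLs on the b side.
- a[8] bin_id=12, tier=FL → no match; kept with NULLs on the b side.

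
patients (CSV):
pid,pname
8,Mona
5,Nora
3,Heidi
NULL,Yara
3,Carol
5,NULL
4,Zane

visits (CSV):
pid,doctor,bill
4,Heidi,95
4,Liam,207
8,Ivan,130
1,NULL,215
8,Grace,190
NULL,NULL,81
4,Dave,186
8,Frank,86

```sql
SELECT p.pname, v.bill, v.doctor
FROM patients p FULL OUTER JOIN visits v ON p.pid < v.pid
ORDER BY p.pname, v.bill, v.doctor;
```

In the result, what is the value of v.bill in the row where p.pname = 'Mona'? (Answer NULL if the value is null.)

FULL OUTER JOIN keeps every row from both sides; unmatched rows get NULL for the other side's columns.
Matching on p.pid < v.pid. A NULL in a compared column never satisfies the condition.
- pid=8: no v row matches, row kept with v columns NULL.
- pid=5: 3 matching v row(s), so 3 row(s) emitted.
- pid=3: 6 matching v row(s), so 6 row(s) emitted.
- pid=NULL: no v row matches, row kept with v columns NULL.
- pid=3: 6 matching v row(s), so 6 row(s) emitted.
- pid=5: 3 matching v row(s), so 3 row(s) emitted.
- pid=4: 3 matching v row(s), so 3 row(s) emitted.
- 2 v row(s) had no p match → kept, p columns NULL.

NULL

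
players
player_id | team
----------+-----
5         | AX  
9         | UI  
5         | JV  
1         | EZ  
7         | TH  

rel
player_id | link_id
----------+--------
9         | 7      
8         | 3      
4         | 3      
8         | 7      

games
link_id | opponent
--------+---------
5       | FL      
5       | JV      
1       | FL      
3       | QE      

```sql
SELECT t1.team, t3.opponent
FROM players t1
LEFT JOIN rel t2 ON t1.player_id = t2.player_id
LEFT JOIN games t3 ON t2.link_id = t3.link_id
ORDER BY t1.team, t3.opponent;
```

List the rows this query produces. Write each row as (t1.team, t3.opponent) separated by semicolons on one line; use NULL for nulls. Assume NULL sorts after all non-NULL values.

(AX, NULL); (EZ, NULL); (JV, NULL); (TH, NULL); (UI, NULL)

Joins associate left-to-right: players LEFT JOIN rel on player_id gives 5 intermediate row(s).
Then LEFT JOIN `games t3` on link_id: each of those 5 rows is kept; rows whose t2.link_id has no match in t3 get NULL for t3's columns.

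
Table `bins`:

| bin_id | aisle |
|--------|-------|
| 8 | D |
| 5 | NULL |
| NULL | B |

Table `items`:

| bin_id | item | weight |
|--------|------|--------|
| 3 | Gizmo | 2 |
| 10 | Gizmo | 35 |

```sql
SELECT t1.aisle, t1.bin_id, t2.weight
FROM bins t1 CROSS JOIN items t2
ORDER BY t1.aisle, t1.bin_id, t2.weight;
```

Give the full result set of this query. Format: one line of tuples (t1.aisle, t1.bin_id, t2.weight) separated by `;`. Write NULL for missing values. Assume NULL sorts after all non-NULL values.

(B, NULL, 2); (B, NULL, 35); (D, 8, 2); (D, 8, 35); (NULL, 5, 2); (NULL, 5, 35)

CROSS JOIN pairs every row of `bins` with every row of `items`: 3 × 2 = 6 rows.
After projecting and ordering:
t1.aisle | t1.bin_id | t2.weight
B | NULL | 2
B | NULL | 35
D | 8 | 2
D | 8 | 35
NULL | 5 | 2
NULL | 5 | 35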